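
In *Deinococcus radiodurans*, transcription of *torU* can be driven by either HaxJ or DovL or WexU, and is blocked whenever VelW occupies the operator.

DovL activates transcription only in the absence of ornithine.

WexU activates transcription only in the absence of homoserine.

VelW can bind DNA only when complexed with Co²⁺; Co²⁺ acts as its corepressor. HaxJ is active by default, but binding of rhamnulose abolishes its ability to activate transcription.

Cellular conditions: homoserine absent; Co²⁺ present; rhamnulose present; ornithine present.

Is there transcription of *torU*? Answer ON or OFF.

Co²⁺ is present, so VelW is active.
Rhamnulose is present, so HaxJ is inactive.
Ornithine is present, so DovL is inactive.
Homoserine is absent, so WexU is active.
With repressor VelW bound, *torU* is not transcribed.

OFF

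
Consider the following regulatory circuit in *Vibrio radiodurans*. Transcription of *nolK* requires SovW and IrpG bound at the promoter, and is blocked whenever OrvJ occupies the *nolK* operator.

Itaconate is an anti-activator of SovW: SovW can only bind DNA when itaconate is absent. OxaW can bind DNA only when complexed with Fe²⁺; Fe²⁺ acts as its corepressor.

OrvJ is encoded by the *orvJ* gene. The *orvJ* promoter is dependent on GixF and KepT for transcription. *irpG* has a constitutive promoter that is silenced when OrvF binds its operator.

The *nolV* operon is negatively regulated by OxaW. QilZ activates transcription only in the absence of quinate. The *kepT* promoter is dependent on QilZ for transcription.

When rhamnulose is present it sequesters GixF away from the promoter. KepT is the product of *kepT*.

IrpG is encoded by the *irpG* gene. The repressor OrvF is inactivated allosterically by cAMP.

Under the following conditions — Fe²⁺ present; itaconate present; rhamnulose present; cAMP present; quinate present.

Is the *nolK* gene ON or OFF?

Rhamnulose is present, so GixF is inactive.
Quinate is present, so QilZ is inactive.
Required activator QilZ is absent, so *kepT* is not transcribed.
So KepT is not produced.
Required activator GixF is absent, so *orvJ* is not transcribed.
So OrvJ is not produced.
Itaconate is present, so SovW is inactive.
cAMP is present, so OrvF is inactive.
With no repressor bound, *irpG* is transcribed.
So IrpG is produced and active.
Required activator SovW is absent, so *nolK* is not transcribed.

OFF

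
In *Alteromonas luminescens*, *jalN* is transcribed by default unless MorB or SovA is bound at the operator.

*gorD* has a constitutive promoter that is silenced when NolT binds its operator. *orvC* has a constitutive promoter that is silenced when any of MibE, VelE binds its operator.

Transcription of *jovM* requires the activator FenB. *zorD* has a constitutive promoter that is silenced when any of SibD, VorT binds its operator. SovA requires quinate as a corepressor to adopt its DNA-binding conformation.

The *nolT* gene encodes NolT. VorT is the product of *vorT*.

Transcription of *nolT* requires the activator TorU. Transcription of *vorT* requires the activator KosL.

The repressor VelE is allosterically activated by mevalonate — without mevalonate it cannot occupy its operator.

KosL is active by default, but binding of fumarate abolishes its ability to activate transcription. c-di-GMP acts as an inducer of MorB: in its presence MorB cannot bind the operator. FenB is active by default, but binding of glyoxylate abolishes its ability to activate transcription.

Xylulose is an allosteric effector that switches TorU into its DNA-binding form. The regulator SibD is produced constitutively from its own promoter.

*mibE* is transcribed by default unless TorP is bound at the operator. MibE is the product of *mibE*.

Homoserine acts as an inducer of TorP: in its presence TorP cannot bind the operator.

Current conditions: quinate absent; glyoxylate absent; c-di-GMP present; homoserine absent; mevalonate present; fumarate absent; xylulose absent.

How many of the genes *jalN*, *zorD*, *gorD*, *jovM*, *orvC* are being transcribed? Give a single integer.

c-di-GMP is present, so MorB is inactive.
Quinate is absent, so SovA is inactive.
With no repressor bound, *jalN* is transcribed.
→ *jalN* is ON.
SibD is produced constitutively and is active.
Fumarate is absent, so KosL is active.
No repressor is bound and KosL is active, so *vorT* is transcribed.
So VorT is produced and active.
With repressor SibD bound, *zorD* is not transcribed.
→ *zorD* is OFF.
Xylulose is absent, so TorU is inactive.
Required activator TorU is absent, so *nolT* is not transcribed.
So NolT is not produced.
With no repressor bound, *gorD* is transcribed.
→ *gorD* is ON.
Glyoxylate is absent, so FenB is active.
No repressor is bound and FenB is active, so *jovM* is transcribed.
→ *jovM* is ON.
Homoserine is absent, so TorP is active.
With repressor TorP bound, *mibE* is not transcribed.
So MibE is not produced.
Mevalonate is present, so VelE is active.
With repressor VelE bound, *orvC* is not transcribed.
→ *orvC* is OFF.
3 of the 5 genes are transcribed.

3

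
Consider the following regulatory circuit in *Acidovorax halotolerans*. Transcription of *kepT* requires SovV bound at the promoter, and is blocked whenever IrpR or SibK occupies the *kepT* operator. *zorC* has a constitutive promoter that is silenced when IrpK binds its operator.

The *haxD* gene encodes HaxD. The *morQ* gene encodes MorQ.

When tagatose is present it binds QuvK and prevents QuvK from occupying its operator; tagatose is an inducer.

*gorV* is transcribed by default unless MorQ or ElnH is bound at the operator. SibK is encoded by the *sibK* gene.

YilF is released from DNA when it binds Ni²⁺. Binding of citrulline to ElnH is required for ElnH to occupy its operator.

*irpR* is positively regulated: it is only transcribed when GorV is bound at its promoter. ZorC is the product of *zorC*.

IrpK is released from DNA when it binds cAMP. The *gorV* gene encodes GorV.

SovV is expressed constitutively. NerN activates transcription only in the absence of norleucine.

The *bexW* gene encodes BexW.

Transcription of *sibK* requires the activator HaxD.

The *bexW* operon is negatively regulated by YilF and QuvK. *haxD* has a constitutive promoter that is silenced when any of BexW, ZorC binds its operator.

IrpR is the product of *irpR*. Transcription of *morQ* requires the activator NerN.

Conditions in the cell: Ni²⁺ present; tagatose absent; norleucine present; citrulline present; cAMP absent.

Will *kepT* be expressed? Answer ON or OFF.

Norleucine is present, so NerN is inactive.
Required activator NerN is absent, so *morQ* is not transcribed.
So MorQ is not produced.
Citrulline is present, so ElnH is active.
With repressor ElnH bound, *gorV* is not transcribed.
So GorV is not produced.
Required activator GorV is absent, so *irpR* is not transcribed.
So IrpR is not produced.
SovV is produced constitutively and is active.
Ni²⁺ is present, so YilF is inactive.
Tagatose is absent, so QuvK is active.
With repressor QuvK bound, *bexW* is not transcribed.
So BexW is not produced.
cAMP is absent, so IrpK is active.
With repressor IrpK bound, *zorC* is not transcribed.
So ZorC is not produced.
With no repressor bound, *haxD* is transcribed.
So HaxD is produced and active.
No repressor is bound and HaxD is active, so *sibK* is transcribed.
So SibK is produced and active.
With repressor SibK bound, *kepT* is not transcribed.

OFF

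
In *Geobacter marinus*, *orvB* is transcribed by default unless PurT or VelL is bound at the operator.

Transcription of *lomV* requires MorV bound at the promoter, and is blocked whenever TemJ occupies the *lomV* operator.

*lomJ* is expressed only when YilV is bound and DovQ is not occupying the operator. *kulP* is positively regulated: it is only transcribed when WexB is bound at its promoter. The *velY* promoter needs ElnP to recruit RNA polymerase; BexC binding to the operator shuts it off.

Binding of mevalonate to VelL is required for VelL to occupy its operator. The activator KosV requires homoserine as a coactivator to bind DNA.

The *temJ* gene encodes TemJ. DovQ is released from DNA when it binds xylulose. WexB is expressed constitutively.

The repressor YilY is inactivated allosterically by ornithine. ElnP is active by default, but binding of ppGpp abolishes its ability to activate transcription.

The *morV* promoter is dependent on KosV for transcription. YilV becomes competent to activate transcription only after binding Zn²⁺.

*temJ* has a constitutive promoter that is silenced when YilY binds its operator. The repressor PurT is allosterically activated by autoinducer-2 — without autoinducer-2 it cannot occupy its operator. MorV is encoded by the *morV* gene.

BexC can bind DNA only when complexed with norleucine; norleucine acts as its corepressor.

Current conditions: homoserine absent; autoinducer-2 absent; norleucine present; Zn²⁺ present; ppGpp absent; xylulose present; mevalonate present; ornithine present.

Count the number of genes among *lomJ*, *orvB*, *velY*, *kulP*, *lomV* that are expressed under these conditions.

2

Xylulose is present, so DovQ is inactive.
Zn²⁺ is present, so YilV is active.
No repressor is bound and YilV is active, so *lomJ* is transcribed.
→ *lomJ* is ON.
Autoinducer-2 is absent, so PurT is inactive.
Mevalonate is present, so VelL is active.
With repressor VelL bound, *orvB* is not transcribed.
→ *orvB* is OFF.
Norleucine is present, so BexC is active.
ppGpp is absent, so ElnP is active.
With repressor BexC bound, *velY* is not transcribed.
→ *velY* is OFF.
WexB is produced constitutively and is active.
No repressor is bound and WexB is active, so *kulP* is transcribed.
→ *kulP* is ON.
Ornithine is present, so YilY is inactive.
With no repressor bound, *temJ* is transcribed.
So TemJ is produced and active.
Homoserine is absent, so KosV is inactive.
Required activator KosV is absent, so *morV* is not transcribed.
So MorV is not produced.
With repressor TemJ bound, *lomV* is not transcribed.
→ *lomV* is OFF.
2 of the 5 genes are transcribed.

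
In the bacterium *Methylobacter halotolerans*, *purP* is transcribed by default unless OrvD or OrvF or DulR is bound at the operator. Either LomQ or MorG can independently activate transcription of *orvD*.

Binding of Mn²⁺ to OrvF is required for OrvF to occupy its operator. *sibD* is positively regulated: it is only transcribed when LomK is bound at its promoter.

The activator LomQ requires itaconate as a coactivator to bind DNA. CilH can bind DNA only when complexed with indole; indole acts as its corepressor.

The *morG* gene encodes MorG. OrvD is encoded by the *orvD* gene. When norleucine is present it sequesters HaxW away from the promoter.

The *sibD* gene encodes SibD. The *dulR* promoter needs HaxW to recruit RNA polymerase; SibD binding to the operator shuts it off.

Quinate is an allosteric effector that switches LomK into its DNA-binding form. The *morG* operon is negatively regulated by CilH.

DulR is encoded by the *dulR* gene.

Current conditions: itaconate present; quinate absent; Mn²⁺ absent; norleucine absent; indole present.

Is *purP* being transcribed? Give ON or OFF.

Itaconate is present, so LomQ is active.
Indole is present, so CilH is active.
With repressor CilH bound, *morG* is not transcribed.
So MorG is not produced.
Activator LomQ is present, so *orvD* is transcribed.
So OrvD is produced and active.
Mn²⁺ is absent, so OrvF is inactive.
Quinate is absent, so LomK is inactive.
Required activator LomK is absent, so *sibD* is not transcribed.
So SibD is not produced.
Norleucine is absent, so HaxW is active.
No repressor is bound and HaxW is active, so *dulR* is transcribed.
So DulR is produced and active.
With repressor OrvD bound, *purP* is not transcribed.

OFF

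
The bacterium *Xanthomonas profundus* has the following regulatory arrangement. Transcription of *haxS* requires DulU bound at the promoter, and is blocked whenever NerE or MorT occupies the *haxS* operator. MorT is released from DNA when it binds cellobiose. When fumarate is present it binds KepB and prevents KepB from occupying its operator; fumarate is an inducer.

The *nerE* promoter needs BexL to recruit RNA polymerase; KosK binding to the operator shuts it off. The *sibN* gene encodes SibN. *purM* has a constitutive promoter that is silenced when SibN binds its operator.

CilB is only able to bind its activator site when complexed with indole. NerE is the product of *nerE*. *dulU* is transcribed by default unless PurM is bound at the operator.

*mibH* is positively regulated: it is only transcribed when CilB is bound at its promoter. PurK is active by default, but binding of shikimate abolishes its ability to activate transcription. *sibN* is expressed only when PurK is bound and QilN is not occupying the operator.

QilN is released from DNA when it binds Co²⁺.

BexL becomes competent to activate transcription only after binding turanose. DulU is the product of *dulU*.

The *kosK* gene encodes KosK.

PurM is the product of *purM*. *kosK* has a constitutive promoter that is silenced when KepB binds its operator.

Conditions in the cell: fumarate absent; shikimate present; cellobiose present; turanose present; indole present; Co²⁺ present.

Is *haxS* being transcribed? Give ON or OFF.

Fumarate is absent, so KepB is active.
With repressor KepB bound, *kosK* is not transcribed.
So KosK is not produced.
Turanose is present, so BexL is active.
No repressor is bound and BexL is active, so *nerE* is transcribed.
So NerE is produced and active.
Cellobiose is present, so MorT is inactive.
Co²⁺ is present, so QilN is inactive.
Shikimate is present, so PurK is inactive.
Required activator PurK is absent, so *sibN* is not transcribed.
So SibN is not produced.
With no repressor bound, *purM* is transcribed.
So PurM is produced and active.
With repressor PurM bound, *dulU* is not transcribed.
So DulU is not produced.
With repressor NerE bound, *haxS* is not transcribed.

OFF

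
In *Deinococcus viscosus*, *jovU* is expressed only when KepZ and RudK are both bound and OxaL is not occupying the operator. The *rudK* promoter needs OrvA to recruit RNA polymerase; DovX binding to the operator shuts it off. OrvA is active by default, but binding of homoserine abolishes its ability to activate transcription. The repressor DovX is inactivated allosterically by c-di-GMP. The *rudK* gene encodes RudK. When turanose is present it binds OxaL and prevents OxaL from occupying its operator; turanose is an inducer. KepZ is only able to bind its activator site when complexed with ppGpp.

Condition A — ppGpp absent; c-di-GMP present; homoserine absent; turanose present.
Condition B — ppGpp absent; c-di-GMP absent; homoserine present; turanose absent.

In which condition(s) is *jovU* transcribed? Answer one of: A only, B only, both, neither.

neither

Condition A:
ppGpp is absent, so KepZ is inactive.
c-di-GMP is present, so DovX is inactive.
Homoserine is absent, so OrvA is active.
No repressor is bound and OrvA is active, so *rudK* is transcribed.
So RudK is produced and active.
Turanose is present, so OxaL is inactive.
Required activator KepZ is absent, so *jovU* is not transcribed.
→ *jovU* is OFF in A.
Condition B:
ppGpp is absent, so KepZ is inactive.
c-di-GMP is absent, so DovX is active.
Homoserine is present, so OrvA is inactive.
With repressor DovX bound, *rudK* is not transcribed.
So RudK is not produced.
Turanose is absent, so OxaL is active.
With repressor OxaL bound, *jovU* is not transcribed.
→ *jovU* is OFF in B.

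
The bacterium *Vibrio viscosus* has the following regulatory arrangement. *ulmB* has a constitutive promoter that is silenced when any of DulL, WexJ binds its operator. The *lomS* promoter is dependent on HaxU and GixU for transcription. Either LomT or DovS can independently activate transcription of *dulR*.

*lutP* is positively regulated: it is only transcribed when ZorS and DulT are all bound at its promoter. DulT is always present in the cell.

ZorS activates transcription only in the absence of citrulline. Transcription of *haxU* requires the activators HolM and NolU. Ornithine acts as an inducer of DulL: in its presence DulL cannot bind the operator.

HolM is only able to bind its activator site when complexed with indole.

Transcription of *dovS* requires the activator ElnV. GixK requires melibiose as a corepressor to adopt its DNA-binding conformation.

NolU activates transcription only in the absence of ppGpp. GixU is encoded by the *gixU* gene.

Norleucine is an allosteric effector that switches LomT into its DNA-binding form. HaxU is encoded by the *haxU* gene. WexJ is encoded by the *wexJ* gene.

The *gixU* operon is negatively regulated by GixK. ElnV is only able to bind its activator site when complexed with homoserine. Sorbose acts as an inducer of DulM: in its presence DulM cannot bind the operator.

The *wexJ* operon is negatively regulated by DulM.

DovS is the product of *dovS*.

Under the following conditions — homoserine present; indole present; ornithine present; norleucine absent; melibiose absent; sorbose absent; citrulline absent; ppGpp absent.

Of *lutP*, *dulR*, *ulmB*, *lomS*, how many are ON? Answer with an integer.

4

Citrulline is absent, so ZorS is active.
DulT is produced constitutively and is active.
No repressor is bound and ZorS and DulT are active, so *lutP* is transcribed.
→ *lutP* is ON.
Norleucine is absent, so LomT is inactive.
Homoserine is present, so ElnV is active.
No repressor is bound and ElnV is active, so *dovS* is transcribed.
So DovS is produced and active.
Activator DovS is present, so *dulR* is transcribed.
→ *dulR* is ON.
Ornithine is present, so DulL is inactive.
Sorbose is absent, so DulM is active.
With repressor DulM bound, *wexJ* is not transcribed.
So WexJ is not produced.
With no repressor bound, *ulmB* is transcribed.
→ *ulmB* is ON.
Indole is present, so HolM is active.
ppGpp is absent, so NolU is active.
No repressor is bound and HolM and NolU are active, so *haxU* is transcribed.
So HaxU is produced and active.
Melibiose is absent, so GixK is inactive.
With no repressor bound, *gixU* is transcribed.
So GixU is produced and active.
No repressor is bound and HaxU and GixU are active, so *lomS* is transcribed.
→ *lomS* is ON.
4 of the 4 genes are transcribed.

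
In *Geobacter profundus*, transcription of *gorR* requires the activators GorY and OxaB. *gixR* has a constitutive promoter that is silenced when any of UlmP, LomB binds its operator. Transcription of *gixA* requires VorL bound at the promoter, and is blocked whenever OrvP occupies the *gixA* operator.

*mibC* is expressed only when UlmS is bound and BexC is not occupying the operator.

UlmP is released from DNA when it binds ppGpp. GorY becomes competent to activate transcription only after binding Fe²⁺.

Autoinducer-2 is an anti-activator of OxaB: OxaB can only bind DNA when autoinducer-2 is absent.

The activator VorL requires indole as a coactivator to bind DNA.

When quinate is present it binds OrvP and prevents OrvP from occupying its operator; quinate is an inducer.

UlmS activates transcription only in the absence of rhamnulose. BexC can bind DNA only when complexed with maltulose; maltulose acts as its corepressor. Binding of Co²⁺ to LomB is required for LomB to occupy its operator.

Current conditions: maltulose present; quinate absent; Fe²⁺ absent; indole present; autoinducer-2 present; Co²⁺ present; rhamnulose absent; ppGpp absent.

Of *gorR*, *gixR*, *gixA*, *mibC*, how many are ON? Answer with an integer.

Fe²⁺ is absent, so GorY is inactive.
Autoinducer-2 is present, so OxaB is inactive.
Required activator GorY is absent, so *gorR* is not transcribed.
→ *gorR* is OFF.
ppGpp is absent, so UlmP is active.
Co²⁺ is present, so LomB is active.
With repressor UlmP bound, *gixR* is not transcribed.
→ *gixR* is OFF.
Indole is present, so VorL is active.
Quinate is absent, so OrvP is active.
With repressor OrvP bound, *gixA* is not transcribed.
→ *gixA* is OFF.
Maltulose is present, so BexC is active.
Rhamnulose is absent, so UlmS is active.
With repressor BexC bound, *mibC* is not transcribed.
→ *mibC* is OFF.
0 of the 4 genes are transcribed.

0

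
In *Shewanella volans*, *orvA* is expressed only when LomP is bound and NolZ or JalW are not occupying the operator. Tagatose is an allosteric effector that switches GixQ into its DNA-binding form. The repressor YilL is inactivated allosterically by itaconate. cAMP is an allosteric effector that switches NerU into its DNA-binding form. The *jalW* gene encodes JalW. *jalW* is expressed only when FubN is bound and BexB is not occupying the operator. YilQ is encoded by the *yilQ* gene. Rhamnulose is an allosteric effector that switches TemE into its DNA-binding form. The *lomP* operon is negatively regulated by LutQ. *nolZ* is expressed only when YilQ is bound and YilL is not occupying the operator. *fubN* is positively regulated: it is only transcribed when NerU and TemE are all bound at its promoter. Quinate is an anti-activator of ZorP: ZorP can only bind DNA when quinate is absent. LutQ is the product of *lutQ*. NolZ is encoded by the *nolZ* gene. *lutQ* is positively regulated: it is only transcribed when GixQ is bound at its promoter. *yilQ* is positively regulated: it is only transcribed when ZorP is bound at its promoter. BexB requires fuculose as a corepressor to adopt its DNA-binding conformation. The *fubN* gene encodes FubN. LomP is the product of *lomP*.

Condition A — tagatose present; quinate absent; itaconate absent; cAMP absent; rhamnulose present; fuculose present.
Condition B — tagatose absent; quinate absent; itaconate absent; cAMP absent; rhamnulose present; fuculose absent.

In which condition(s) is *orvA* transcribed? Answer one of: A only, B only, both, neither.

B only

Condition A:
Tagatose is present, so GixQ is active.
No repressor is bound and GixQ is active, so *lutQ* is transcribed.
So LutQ is produced and active.
With repressor LutQ bound, *lomP* is not transcribed.
So LomP is not produced.
Quinate is absent, so ZorP is active.
No repressor is bound and ZorP is active, so *yilQ* is transcribed.
So YilQ is produced and active.
Itaconate is absent, so YilL is active.
With repressor YilL bound, *nolZ* is not transcribed.
So NolZ is not produced.
cAMP is absent, so NerU is inactive.
Rhamnulose is present, so TemE is active.
Required activator NerU is absent, so *fubN* is not transcribed.
So FubN is not produced.
Fuculose is present, so BexB is active.
With repressor BexB bound, *jalW* is not transcribed.
So JalW is not produced.
Required activator LomP is absent, so *orvA* is not transcribed.
→ *orvA* is OFF in A.
Condition B:
Tagatose is absent, so GixQ is inactive.
Required activator GixQ is absent, so *lutQ* is not transcribed.
So LutQ is not produced.
With no repressor bound, *lomP* is transcribed.
So LomP is produced and active.
Quinate is absent, so ZorP is active.
No repressor is bound and ZorP is active, so *yilQ* is transcribed.
So YilQ is produced and active.
Itaconate is absent, so YilL is active.
With repressor YilL bound, *nolZ* is not transcribed.
So NolZ is not produced.
cAMP is absent, so NerU is inactive.
Rhamnulose is present, so TemE is active.
Required activator NerU is absent, so *fubN* is not transcribed.
So FubN is not produced.
Fuculose is absent, so BexB is inactive.
Required activator FubN is absent, so *jalW* is not transcribed.
So JalW is not produced.
No repressor is bound and LomP is active, so *orvA* is transcribed.
→ *orvA* is ON in B.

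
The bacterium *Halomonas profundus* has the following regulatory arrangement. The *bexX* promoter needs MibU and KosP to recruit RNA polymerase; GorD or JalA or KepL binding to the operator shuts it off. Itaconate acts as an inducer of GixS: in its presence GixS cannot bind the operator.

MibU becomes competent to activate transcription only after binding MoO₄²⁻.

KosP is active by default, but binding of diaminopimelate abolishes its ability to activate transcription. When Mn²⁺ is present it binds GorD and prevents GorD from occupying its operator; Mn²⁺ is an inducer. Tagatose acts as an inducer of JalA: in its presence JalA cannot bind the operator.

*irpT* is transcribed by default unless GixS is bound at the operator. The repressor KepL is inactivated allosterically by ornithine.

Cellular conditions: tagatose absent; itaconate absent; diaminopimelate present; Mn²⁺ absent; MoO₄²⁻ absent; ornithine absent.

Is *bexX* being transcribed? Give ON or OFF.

Mn²⁺ is absent, so GorD is active.
MoO₄²⁻ is absent, so MibU is inactive.
Tagatose is absent, so JalA is active.
Ornithine is absent, so KepL is active.
Diaminopimelate is present, so KosP is inactive.
With repressor GorD bound, *bexX* is not transcribed.

OFF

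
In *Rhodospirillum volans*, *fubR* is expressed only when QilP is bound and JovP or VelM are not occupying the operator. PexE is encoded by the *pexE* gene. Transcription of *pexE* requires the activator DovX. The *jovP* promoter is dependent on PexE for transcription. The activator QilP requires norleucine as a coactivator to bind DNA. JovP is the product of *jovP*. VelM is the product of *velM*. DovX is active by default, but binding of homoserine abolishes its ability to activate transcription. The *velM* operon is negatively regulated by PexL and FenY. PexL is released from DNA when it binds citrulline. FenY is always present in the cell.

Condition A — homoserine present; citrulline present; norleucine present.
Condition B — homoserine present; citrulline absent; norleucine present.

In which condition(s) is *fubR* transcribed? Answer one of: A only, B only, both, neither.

both

Condition A:
Homoserine is present, so DovX is inactive.
Required activator DovX is absent, so *pexE* is not transcribed.
So PexE is not produced.
Required activator PexE is absent, so *jovP* is not transcribed.
So JovP is not produced.
Citrulline is present, so PexL is inactive.
FenY is produced constitutively and is active.
With repressor FenY bound, *velM* is not transcribed.
So VelM is not produced.
Norleucine is present, so QilP is active.
No repressor is bound and QilP is active, so *fubR* is transcribed.
→ *fubR* is ON in A.
Condition B:
Homoserine is present, so DovX is inactive.
Required activator DovX is absent, so *pexE* is not transcribed.
So PexE is not produced.
Required activator PexE is absent, so *jovP* is not transcribed.
So JovP is not produced.
Citrulline is absent, so PexL is active.
FenY is produced constitutively and is active.
With repressor PexL bound, *velM* is not transcribed.
So VelM is not produced.
Norleucine is present, so QilP is active.
No repressor is bound and QilP is active, so *fubR* is transcribed.
→ *fubR* is ON in B.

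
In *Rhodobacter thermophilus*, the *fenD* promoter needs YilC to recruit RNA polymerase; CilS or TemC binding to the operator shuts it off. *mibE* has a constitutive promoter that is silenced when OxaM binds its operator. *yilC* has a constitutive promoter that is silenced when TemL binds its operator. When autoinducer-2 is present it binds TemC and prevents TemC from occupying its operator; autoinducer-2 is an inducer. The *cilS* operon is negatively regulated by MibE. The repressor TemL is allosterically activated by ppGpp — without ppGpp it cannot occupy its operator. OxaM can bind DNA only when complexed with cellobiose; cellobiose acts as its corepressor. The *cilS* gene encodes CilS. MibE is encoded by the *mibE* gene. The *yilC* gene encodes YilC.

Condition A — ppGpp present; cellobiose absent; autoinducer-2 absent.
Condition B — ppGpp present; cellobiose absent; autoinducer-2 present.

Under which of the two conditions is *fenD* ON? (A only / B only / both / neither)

Condition A:
ppGpp is present, so TemL is active.
With repressor TemL bound, *yilC* is not transcribed.
So YilC is not produced.
Cellobiose is absent, so OxaM is inactive.
With no repressor bound, *mibE* is transcribed.
So MibE is produced and active.
With repressor MibE bound, *cilS* is not transcribed.
So CilS is not produced.
Autoinducer-2 is absent, so TemC is active.
With repressor TemC bound, *fenD* is not transcribed.
→ *fenD* is OFF in A.
Condition B:
ppGpp is present, so TemL is active.
With repressor TemL bound, *yilC* is not transcribed.
So YilC is not produced.
Cellobiose is absent, so OxaM is inactive.
With no repressor bound, *mibE* is transcribed.
So MibE is produced and active.
With repressor MibE bound, *cilS* is not transcribed.
So CilS is not produced.
Autoinducer-2 is present, so TemC is inactive.
Required activator YilC is absent, so *fenD* is not transcribed.
→ *fenD* is OFF in B.

neither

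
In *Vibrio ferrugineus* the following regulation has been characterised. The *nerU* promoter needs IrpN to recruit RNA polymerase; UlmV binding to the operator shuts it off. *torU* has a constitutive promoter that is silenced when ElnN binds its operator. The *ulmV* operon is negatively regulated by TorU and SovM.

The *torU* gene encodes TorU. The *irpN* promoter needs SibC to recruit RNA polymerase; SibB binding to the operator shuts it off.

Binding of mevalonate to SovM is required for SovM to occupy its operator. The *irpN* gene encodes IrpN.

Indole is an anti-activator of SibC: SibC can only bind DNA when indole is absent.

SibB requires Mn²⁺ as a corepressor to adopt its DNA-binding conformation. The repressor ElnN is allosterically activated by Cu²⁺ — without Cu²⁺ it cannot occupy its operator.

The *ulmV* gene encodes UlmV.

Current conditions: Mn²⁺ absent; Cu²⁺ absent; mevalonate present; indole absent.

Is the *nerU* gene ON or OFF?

Indole is absent, so SibC is active.
Mn²⁺ is absent, so SibB is inactive.
No repressor is bound and SibC is active, so *irpN* is transcribed.
So IrpN is produced and active.
Cu²⁺ is absent, so ElnN is inactive.
With no repressor bound, *torU* is transcribed.
So TorU is produced and active.
Mevalonate is present, so SovM is active.
With repressor TorU bound, *ulmV* is not transcribed.
So UlmV is not produced.
No repressor is bound and IrpN is active, so *nerU* is transcribed.

ON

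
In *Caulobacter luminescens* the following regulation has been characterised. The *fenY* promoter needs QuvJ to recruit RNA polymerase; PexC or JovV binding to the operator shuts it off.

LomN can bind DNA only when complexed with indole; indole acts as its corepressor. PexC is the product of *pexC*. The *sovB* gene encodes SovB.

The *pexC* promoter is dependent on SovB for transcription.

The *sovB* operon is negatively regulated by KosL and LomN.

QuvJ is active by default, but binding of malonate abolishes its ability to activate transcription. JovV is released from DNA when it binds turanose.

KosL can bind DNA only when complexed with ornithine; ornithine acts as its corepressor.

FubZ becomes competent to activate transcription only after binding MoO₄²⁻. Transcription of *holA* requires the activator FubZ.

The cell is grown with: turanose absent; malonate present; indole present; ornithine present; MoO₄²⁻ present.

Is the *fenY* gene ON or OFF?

Ornithine is present, so KosL is active.
Indole is present, so LomN is active.
With repressor KosL bound, *sovB* is not transcribed.
So SovB is not produced.
Required activator SovB is absent, so *pexC* is not transcribed.
So PexC is not produced.
Turanose is absent, so JovV is active.
Malonate is present, so QuvJ is inactive.
With repressor JovV bound, *fenY* is not transcribed.

OFF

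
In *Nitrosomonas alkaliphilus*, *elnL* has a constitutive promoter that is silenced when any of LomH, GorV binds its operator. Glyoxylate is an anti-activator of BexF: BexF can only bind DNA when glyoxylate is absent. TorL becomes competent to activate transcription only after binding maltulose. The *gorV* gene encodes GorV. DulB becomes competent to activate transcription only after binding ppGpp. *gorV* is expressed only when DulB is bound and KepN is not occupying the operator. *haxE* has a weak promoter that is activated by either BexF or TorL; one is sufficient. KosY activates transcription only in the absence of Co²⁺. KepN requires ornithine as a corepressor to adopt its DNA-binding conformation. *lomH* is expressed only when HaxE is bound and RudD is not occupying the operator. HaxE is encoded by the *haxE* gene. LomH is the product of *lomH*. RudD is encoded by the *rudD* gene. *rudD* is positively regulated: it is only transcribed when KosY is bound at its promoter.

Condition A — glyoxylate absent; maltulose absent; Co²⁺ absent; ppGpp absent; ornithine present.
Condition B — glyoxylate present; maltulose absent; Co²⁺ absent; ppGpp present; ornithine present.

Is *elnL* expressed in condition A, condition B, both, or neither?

Condition A:
Glyoxylate is absent, so BexF is active.
Maltulose is absent, so TorL is inactive.
Activator BexF is present, so *haxE* is transcribed.
So HaxE is produced and active.
Co²⁺ is absent, so KosY is active.
No repressor is bound and KosY is active, so *rudD* is transcribed.
So RudD is produced and active.
With repressor RudD bound, *lomH* is not transcribed.
So LomH is not produced.
ppGpp is absent, so DulB is inactive.
Ornithine is present, so KepN is active.
With repressor KepN bound, *gorV* is not transcribed.
So GorV is not produced.
With no repressor bound, *elnL* is transcribed.
→ *elnL* is ON in A.
Condition B:
Glyoxylate is present, so BexF is inactive.
Maltulose is absent, so TorL is inactive.
No activator is available at the *haxE* promoter, so *haxE* is not transcribed.
So HaxE is not produced.
Co²⁺ is absent, so KosY is active.
No repressor is bound and KosY is active, so *rudD* is transcribed.
So RudD is produced and active.
With repressor RudD bound, *lomH* is not transcribed.
So LomH is not produced.
ppGpp is present, so DulB is active.
Ornithine is present, so KepN is active.
With repressor KepN bound, *gorV* is not transcribed.
So GorV is not produced.
With no repressor bound, *elnL* is transcribed.
→ *elnL* is ON in B.

both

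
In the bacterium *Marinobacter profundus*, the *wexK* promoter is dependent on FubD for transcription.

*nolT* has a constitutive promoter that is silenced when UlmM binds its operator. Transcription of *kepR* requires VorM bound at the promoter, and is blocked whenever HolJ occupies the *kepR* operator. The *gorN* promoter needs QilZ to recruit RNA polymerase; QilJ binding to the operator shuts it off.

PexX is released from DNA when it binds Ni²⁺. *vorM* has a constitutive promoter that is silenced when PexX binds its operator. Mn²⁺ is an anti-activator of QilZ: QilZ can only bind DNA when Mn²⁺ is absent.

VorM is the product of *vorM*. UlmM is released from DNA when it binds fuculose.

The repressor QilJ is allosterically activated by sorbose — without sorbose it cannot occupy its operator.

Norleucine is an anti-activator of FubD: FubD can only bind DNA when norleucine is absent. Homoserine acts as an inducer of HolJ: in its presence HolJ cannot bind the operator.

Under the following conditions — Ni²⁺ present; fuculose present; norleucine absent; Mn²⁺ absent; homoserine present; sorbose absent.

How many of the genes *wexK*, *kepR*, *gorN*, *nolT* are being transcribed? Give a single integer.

4

Norleucine is absent, so FubD is active.
No repressor is bound and FubD is active, so *wexK* is transcribed.
→ *wexK* is ON.
Homoserine is present, so HolJ is inactive.
Ni²⁺ is present, so PexX is inactive.
With no repressor bound, *vorM* is transcribed.
So VorM is produced and active.
No repressor is bound and VorM is active, so *kepR* is transcribed.
→ *kepR* is ON.
Mn²⁺ is absent, so QilZ is active.
Sorbose is absent, so QilJ is inactive.
No repressor is bound and QilZ is active, so *gorN* is transcribed.
→ *gorN* is ON.
Fuculose is present, so UlmM is inactive.
With no repressor bound, *nolT* is transcribed.
→ *nolT* is ON.
4 of the 4 genes are transcribed.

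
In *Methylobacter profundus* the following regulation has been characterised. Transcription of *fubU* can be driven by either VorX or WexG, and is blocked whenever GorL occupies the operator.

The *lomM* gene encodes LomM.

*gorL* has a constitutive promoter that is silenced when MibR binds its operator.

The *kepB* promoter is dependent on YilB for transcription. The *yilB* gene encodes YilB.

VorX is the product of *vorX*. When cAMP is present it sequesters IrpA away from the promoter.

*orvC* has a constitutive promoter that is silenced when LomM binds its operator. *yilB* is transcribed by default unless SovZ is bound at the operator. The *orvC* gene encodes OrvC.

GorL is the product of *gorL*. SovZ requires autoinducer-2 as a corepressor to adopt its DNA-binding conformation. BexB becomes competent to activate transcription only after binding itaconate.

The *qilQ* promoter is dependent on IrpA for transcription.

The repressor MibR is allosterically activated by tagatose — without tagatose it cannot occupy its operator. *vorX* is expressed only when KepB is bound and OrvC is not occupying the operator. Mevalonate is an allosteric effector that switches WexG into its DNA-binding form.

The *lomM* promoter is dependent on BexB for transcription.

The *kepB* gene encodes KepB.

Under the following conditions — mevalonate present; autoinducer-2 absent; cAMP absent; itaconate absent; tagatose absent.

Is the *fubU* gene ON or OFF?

OFF

Itaconate is absent, so BexB is inactive.
Required activator BexB is absent, so *lomM* is not transcribed.
So LomM is not produced.
With no repressor bound, *orvC* is transcribed.
So OrvC is produced and active.
Autoinducer-2 is absent, so SovZ is inactive.
With no repressor bound, *yilB* is transcribed.
So YilB is produced and active.
No repressor is bound and YilB is active, so *kepB* is transcribed.
So KepB is produced and active.
With repressor OrvC bound, *vorX* is not transcribed.
So VorX is not produced.
Mevalonate is present, so WexG is active.
Tagatose is absent, so MibR is inactive.
With no repressor bound, *gorL* is transcribed.
So GorL is produced and active.
With repressor GorL bound, *fubU* is not transcribed.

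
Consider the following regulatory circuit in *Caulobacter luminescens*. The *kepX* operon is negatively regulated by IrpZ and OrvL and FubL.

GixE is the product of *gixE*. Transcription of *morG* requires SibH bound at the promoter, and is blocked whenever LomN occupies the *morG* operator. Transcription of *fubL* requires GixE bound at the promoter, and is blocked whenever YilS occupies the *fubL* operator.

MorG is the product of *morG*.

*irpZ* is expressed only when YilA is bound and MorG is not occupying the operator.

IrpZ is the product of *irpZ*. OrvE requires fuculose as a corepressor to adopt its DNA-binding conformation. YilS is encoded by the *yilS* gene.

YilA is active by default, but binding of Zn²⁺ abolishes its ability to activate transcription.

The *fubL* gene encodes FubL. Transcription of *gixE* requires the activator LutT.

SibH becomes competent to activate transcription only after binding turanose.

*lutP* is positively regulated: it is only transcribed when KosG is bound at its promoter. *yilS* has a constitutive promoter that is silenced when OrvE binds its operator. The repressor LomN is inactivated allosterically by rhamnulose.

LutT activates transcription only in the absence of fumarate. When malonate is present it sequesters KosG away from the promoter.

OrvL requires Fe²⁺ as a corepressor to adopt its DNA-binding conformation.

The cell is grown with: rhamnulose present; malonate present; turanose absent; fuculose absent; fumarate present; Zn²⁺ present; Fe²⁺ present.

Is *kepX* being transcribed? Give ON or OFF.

OFF

Zn²⁺ is present, so YilA is inactive.
Rhamnulose is present, so LomN is inactive.
Turanose is absent, so SibH is inactive.
Required activator SibH is absent, so *morG* is not transcribed.
So MorG is not produced.
Required activator YilA is absent, so *irpZ* is not transcribed.
So IrpZ is not produced.
Fe²⁺ is present, so OrvL is active.
Fumarate is present, so LutT is inactive.
Required activator LutT is absent, so *gixE* is not transcribed.
So GixE is not produced.
Fuculose is absent, so OrvE is inactive.
With no repressor bound, *yilS* is transcribed.
So YilS is produced and active.
With repressor YilS bound, *fubL* is not transcribed.
So FubL is not produced.
With repressor OrvL bound, *kepX* is not transcribed.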